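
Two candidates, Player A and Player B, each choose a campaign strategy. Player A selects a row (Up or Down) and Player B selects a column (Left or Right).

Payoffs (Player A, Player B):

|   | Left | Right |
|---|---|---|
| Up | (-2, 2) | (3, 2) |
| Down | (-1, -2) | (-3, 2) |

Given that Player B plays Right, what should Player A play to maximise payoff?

Against Right, Player A earns 3 from Up and -3 from Down.
So Up is the best response.

Up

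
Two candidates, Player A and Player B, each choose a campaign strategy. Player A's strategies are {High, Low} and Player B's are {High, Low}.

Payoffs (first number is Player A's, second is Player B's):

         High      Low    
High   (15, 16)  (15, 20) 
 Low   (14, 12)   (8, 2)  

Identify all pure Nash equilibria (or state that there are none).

(High, Low)

(High, High): Player B prefers Low (20 > 16) — not an equilibrium.
(High, Low): Player A gets 15 ≥ 8 from Low, and Player B gets 20 ≥ 16 from High — Nash equilibrium.
(Low, High): Player A prefers High (15 > 14) — not an equilibrium.
(Low, Low): Player A prefers High (15 > 8); Player B prefers High (12 > 2) — not an equilibrium.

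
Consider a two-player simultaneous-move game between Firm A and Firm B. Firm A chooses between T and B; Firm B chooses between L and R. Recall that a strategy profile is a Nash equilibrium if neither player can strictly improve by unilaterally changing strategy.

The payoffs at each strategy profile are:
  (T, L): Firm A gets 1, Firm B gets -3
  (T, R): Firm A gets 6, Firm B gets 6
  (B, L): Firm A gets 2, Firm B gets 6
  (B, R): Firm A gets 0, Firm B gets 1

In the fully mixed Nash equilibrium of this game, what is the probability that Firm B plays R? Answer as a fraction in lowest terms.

1/7

Let c be the probability that Firm B plays L. In a completely mixed equilibrium, Firm A must be indifferent between T and B.
Firm A's expected payoff from T is c + 6(1−c); from B it is 2c.
Setting these equal: −5c + 6 = 2c, so c = 6/7.
Therefore Firm B plays R with probability 1 − 6/7 = 1/7.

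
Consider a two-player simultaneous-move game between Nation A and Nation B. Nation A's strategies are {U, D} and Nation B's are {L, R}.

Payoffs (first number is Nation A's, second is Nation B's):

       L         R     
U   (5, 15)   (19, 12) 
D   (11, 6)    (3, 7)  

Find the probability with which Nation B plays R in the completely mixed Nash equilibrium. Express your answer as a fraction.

3/11

Let q be the probability that Nation B plays L. In a completely mixed equilibrium, Nation A must be indifferent between U and D.
Nation A's expected payoff from U is 5q + 19(1−q); from D it is 11q + 3(1−q).
Setting these equal: −14q + 19 = 8q + 3, so q = 8/11.
Therefore Nation B plays R with probability 1 − 8/11 = 3/11.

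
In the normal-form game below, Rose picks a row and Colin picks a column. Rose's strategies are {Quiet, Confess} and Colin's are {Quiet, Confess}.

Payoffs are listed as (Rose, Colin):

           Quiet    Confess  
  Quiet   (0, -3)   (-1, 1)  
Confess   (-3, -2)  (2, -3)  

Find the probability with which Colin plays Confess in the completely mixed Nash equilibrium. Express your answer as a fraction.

1/2

Let y be the probability that Colin plays Quiet. In a completely mixed equilibrium, Rose must be indifferent between Quiet and Confess.
Rose's expected payoff from Quiet is −(1−y); from Confess it is −3y + 2(1−y).
Setting these equal: y − 1 = −5y + 2, so y = 1/2.
Therefore Colin plays Confess with probability 1 − 1/2 = 1/2.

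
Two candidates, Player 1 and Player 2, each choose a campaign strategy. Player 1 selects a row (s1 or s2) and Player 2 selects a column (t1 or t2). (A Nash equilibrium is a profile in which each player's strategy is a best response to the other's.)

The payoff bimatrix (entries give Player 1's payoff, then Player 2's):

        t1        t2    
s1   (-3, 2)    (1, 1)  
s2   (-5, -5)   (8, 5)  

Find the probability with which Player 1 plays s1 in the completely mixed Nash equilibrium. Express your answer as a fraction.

Let x be the probability that Player 1 plays s1. In a completely mixed equilibrium, Player 2 must be indifferent between t1 and t2.
Player 2's expected payoff from t1 is 2x − 5(1−x); from t2 it is x + 5(1−x).
Setting these equal: 7x − 5 = −4x + 5, so x = 10/11.

10/11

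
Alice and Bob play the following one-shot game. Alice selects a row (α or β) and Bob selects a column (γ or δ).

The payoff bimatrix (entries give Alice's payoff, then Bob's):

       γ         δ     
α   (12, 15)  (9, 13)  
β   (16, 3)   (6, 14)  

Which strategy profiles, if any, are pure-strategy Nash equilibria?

none

(α, γ): Alice prefers β (16 > 12) — not an equilibrium.
(α, δ): Bob prefers γ (15 > 13) — not an equilibrium.
(β, γ): Bob prefers δ (14 > 3) — not an equilibrium.
(β, δ): Alice prefers α (9 > 6) — not an equilibrium.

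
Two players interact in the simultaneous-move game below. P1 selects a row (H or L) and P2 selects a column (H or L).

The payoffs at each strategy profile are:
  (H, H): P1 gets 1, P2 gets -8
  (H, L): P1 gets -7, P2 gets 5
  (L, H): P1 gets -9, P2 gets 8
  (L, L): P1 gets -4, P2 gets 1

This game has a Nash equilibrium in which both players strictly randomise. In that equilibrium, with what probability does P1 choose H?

7/20

Let x be the probability that P1 plays H. In a completely mixed equilibrium, P2 must be indifferent between H and L.
P2's expected payoff from H is −8x + 8(1−x); from L it is 5x + (1−x).
Setting these equal: −16x + 8 = 4x + 1, so x = 7/20.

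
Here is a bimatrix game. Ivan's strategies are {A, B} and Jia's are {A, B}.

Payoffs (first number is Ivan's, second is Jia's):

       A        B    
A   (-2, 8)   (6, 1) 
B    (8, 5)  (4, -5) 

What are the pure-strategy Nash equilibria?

(A, A): Ivan prefers B (8 > -2) — not an equilibrium.
(A, B): Jia prefers A (8 > 1) — not an equilibrium.
(B, A): Ivan gets 8 ≥ -2 from A, and Jia gets 5 ≥ -5 from B — Nash equilibrium.
(B, B): Ivan prefers A (6 > 4); Jia prefers A (5 > -5) — not an equilibrium.

(B, A)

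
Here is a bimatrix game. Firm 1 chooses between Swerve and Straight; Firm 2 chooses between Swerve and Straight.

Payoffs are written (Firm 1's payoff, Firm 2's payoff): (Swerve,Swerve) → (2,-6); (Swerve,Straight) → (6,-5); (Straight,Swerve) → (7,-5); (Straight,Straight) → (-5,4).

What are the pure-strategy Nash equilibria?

(Swerve, Straight)

(Swerve, Swerve): Firm 1 prefers Straight (7 > 2); Firm 2 prefers Straight (-5 > -6) — not an equilibrium.
(Swerve, Straight): Firm 1 gets 6 ≥ -5 from Straight, and Firm 2 gets -5 ≥ -6 from Swerve — Nash equilibrium.
(Straight, Swerve): Firm 2 prefers Straight (4 > -5) — not an equilibrium.
(Straight, Straight): Firm 1 prefers Swerve (6 > -5) — not an equilibrium.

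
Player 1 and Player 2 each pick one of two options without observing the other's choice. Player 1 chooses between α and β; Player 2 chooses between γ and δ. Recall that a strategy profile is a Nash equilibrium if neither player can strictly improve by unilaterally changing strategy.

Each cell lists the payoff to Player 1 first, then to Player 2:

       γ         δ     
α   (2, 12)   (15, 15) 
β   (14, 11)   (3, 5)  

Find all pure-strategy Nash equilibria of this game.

(α, γ): Player 1 prefers β (14 > 2); Player 2 prefers δ (15 > 12) — not an equilibrium.
(α, δ): Player 1 gets 15 ≥ 3 from β, and Player 2 gets 15 ≥ 12 from γ — Nash equilibrium.
(β, γ): Player 1 gets 14 ≥ 2 from α, and Player 2 gets 11 ≥ 5 from δ — Nash equilibrium.
(β, δ): Player 1 prefers α (15 > 3); Player 2 prefers γ (11 > 5) — not an equilibrium.

(α, δ) and (β, γ)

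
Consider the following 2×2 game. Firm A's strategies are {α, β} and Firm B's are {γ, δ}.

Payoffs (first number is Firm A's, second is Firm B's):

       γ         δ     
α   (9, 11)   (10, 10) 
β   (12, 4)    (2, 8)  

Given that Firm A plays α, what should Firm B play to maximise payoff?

γ

Against α, Firm B earns 11 from γ and 10 from δ.
So γ is the best response.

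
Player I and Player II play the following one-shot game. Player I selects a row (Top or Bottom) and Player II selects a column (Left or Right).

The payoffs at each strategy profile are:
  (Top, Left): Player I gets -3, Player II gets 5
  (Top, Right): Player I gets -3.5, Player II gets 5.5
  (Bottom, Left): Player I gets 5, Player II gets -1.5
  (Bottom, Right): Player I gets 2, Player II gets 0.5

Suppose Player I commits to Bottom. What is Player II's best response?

Against Bottom, Player II earns -1.5 from Left and 0.5 from Right.
So Right is the best response.

Right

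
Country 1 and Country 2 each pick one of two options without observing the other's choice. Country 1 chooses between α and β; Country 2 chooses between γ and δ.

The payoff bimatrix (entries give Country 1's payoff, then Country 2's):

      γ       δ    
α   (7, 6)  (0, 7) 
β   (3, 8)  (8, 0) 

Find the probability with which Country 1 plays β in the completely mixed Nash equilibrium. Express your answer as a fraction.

Let x be the probability that Country 1 plays α. In a completely mixed equilibrium, Country 2 must be indifferent between γ and δ.
Country 2's expected payoff from γ is 6x + 8(1−x); from δ it is 7x.
Setting these equal: −2x + 8 = 7x, so x = 8/9.
Therefore Country 1 plays β with probability 1 − 8/9 = 1/9.

1/9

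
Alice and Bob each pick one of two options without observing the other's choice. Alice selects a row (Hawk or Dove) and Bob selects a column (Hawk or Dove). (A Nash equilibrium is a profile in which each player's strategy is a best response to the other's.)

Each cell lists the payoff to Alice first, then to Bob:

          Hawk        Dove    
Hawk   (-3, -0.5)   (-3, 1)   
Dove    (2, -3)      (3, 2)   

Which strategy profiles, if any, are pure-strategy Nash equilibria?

(Dove, Dove)

(Hawk, Hawk): Alice prefers Dove (2 > -3); Bob prefers Dove (1 > -0.5) — not an equilibrium.
(Hawk, Dove): Alice prefers Dove (3 > -3) — not an equilibrium.
(Dove, Hawk): Bob prefers Dove (2 > -3) — not an equilibrium.
(Dove, Dove): Alice gets 3 ≥ -3 from Hawk, and Bob gets 2 ≥ -3 from Hawk — Nash equilibrium.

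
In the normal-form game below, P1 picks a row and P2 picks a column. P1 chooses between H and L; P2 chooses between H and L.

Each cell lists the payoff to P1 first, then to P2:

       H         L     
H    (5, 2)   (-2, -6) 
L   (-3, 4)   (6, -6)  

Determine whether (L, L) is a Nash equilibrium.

No

At (L, L), P1 earns 6; switching to H would give -2, so P1 has no profitable deviation.
P2 earns -6; switching to H would give 4, so P2 would deviate.
Since at least one player can profitably deviate, this is not a Nash equilibrium.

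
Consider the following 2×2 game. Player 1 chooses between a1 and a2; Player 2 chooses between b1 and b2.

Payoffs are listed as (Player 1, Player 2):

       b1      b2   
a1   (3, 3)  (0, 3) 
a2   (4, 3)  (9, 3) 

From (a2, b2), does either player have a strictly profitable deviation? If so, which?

Neither

Player 1 at (a2, b2) earns 9; deviating to a1 yields 0 — not better.
Player 2 earns 3; deviating to b1 yields 3 — not better.
Neither player can strictly improve; the profile is a Nash equilibrium.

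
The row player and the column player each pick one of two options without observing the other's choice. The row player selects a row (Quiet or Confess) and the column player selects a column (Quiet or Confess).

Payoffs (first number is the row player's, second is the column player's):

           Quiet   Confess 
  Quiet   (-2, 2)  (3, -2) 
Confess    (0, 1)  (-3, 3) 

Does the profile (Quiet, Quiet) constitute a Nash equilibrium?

At (Quiet, Quiet), the row player earns -2; switching to Confess would give 0, so the row player would deviate.
The column player earns 2; switching to Confess would give -2, so the column player has no profitable deviation.
Since at least one player can profitably deviate, this is not a Nash equilibrium.

No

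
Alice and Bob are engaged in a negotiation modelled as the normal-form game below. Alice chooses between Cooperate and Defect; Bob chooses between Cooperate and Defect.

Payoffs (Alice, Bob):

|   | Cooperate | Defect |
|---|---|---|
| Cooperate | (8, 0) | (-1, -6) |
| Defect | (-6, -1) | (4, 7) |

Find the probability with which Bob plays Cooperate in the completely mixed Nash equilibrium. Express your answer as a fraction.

5/19

Let c be the probability that Bob plays Cooperate. In a completely mixed equilibrium, Alice must be indifferent between Cooperate and Defect.
Alice's expected payoff from Cooperate is 8c − (1−c); from Defect it is −6c + 4(1−c).
Setting these equal: 9c − 1 = −10c + 4, so c = 5/19.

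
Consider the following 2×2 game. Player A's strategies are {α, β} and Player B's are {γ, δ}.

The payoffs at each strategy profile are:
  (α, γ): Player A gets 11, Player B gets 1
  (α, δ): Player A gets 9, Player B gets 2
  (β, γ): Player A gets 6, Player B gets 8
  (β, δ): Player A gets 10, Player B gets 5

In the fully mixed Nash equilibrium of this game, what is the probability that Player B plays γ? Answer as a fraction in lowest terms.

1/6

Let q be the probability that Player B plays γ. In a completely mixed equilibrium, Player A must be indifferent between α and β.
Player A's expected payoff from α is 11q + 9(1−q); from β it is 6q + 10(1−q).
Setting these equal: 2q + 9 = −4q + 10, so q = 1/6.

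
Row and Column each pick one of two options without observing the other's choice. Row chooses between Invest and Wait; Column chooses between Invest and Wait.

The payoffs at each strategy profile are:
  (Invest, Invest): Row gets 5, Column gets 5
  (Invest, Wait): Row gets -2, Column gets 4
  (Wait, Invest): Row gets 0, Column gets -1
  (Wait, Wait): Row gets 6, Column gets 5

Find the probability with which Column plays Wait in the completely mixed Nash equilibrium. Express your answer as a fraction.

5/13

Let q be the probability that Column plays Invest. In a completely mixed equilibrium, Row must be indifferent between Invest and Wait.
Row's expected payoff from Invest is 5q − 2(1−q); from Wait it is 6(1−q).
Setting these equal: 7q − 2 = −6q + 6, so q = 8/13.
Therefore Column plays Wait with probability 1 − 8/13 = 5/13.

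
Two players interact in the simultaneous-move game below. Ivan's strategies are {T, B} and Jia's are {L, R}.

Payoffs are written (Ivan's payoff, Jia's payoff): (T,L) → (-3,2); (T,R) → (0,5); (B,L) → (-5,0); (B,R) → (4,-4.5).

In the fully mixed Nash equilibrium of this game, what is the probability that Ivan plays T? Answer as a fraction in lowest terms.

Let x be the probability that Ivan plays T. In a completely mixed equilibrium, Jia must be indifferent between L and R.
Jia's expected payoff from L is 2x; from R it is 5x − 4.5(1−x).
Setting these equal: 2x = 9.5x − 4.5, so x = 3/5.

3/5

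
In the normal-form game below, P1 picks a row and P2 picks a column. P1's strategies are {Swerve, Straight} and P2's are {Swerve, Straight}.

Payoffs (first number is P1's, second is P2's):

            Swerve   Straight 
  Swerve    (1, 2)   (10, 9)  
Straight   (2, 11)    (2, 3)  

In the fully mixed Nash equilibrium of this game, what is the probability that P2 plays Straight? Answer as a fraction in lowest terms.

Let y be the probability that P2 plays Swerve. In a completely mixed equilibrium, P1 must be indifferent between Swerve and Straight.
P1's expected payoff from Swerve is y + 10(1−y); from Straight it is 2y + 2(1−y).
Setting these equal: −9y + 10 = 2, so y = 8/9.
Therefore P2 plays Straight with probability 1 − 8/9 = 1/9.

1/9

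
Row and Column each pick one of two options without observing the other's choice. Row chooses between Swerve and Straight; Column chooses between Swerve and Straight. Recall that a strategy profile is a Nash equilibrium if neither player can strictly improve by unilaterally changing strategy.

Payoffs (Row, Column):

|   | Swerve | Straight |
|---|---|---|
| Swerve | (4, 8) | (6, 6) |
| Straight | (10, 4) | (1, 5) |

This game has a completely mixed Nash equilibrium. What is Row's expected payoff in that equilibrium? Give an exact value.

First find y, the probability Column plays Swerve, from Row's indifference between Swerve and Straight: 4y + 6(1−y) = 10y + (1−y), giving y = 5/11.
Since Row is indifferent in equilibrium, Row's expected payoff equals the payoff from either row against (5/11, 6/11). Using Swerve: 4(5/11) + 6(6/11) = 56/11.

56/11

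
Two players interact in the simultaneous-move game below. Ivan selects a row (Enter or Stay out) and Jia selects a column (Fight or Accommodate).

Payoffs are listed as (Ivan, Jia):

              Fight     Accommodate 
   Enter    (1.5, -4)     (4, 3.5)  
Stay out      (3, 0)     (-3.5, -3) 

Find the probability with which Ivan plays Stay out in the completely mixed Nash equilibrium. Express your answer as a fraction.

Let p be the probability that Ivan plays Enter. In a completely mixed equilibrium, Jia must be indifferent between Fight and Accommodate.
Jia's expected payoff from Fight is −4p; from Accommodate it is 3.5p − 3(1−p).
Setting these equal: −4p = 6.5p − 3, so p = 2/7.
Therefore Ivan plays Stay out with probability 1 − 2/7 = 5/7.

5/7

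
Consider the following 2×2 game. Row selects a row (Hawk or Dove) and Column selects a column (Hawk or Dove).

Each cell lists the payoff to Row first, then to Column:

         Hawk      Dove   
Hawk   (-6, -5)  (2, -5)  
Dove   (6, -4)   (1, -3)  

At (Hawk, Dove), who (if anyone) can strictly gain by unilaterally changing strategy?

Row at (Hawk, Dove) earns 2; deviating to Dove yields 1 — not better.
Column earns -5; deviating to Hawk yields -5 — not better.
Neither player can strictly improve; the profile is a Nash equilibrium.

Neither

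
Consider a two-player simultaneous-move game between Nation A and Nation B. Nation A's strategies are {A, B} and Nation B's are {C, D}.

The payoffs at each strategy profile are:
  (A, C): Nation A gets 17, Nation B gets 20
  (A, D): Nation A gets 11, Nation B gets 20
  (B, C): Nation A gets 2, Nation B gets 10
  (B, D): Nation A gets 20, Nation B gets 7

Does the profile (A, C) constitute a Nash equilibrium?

Yes

At (A, C), Nation A earns 17; switching to B would give 2, so Nation A has no profitable deviation.
Nation B earns 20; switching to D would give 20, so Nation B has no profitable deviation.
Neither player can gain by a unilateral deviation, so this profile is a Nash equilibrium.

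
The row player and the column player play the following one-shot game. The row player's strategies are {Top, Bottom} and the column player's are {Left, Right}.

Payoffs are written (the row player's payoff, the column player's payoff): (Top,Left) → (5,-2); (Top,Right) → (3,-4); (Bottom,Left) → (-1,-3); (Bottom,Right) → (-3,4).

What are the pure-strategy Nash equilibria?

(Top, Left)

(Top, Left): the row player gets 5 ≥ -1 from Bottom, and the column player gets -2 ≥ -4 from Right — Nash equilibrium.
(Top, Right): the column player prefers Left (-2 > -4) — not an equilibrium.
(Bottom, Left): the row player prefers Top (5 > -1); the column player prefers Right (4 > -3) — not an equilibrium.
(Bottom, Right): the row player prefers Top (3 > -3) — not an equilibrium.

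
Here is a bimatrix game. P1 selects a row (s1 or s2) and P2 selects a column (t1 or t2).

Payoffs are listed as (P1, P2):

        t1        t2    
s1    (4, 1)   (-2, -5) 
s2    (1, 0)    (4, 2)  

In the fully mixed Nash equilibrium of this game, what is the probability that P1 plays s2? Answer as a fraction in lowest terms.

Let r be the probability that P1 plays s1. In a completely mixed equilibrium, P2 must be indifferent between t1 and t2.
P2's expected payoff from t1 is r; from t2 it is −5r + 2(1−r).
Setting these equal: r = −7r + 2, so r = 1/4.
Therefore P1 plays s2 with probability 1 − 1/4 = 3/4.

3/4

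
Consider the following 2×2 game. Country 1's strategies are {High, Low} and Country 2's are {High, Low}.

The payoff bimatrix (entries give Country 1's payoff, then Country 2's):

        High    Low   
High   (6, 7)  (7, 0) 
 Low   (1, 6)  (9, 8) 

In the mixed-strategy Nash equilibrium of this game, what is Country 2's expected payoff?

First find p, the probability Country 1 plays High, from Country 2's indifference between High and Low: 7p + 6(1−p) = 8(1−p), giving p = 2/9.
Since Country 2 is indifferent in equilibrium, Country 2's expected payoff equals the payoff from either column against (2/9, 7/9). Using High: 7(2/9) + 6(7/9) = 56/9.

56/9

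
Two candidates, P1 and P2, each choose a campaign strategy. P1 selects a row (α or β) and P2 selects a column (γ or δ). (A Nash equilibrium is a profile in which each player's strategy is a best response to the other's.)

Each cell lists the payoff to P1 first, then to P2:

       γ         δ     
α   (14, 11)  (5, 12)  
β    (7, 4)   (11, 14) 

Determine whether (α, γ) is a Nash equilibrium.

At (α, γ), P1 earns 14; switching to β would give 7, so P1 has no profitable deviation.
P2 earns 11; switching to δ would give 12, so P2 would deviate.
Since at least one player can profitably deviate, this is not a Nash equilibrium.

No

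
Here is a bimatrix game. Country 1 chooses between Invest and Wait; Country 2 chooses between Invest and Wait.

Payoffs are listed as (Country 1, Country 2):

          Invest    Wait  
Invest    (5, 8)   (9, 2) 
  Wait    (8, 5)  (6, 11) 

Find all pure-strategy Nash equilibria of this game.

none

(Invest, Invest): Country 1 prefers Wait (8 > 5) — not an equilibrium.
(Invest, Wait): Country 2 prefers Invest (8 > 2) — not an equilibrium.
(Wait, Invest): Country 2 prefers Wait (11 > 5) — not an equilibrium.
(Wait, Wait): Country 1 prefers Invest (9 > 6) — not an equilibrium.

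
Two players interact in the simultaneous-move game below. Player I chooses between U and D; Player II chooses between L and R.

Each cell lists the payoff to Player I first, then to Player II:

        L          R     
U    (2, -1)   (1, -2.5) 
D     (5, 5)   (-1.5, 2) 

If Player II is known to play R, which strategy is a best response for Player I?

U

Against R, Player I earns 1 from U and -1.5 from D.
So U is the best response.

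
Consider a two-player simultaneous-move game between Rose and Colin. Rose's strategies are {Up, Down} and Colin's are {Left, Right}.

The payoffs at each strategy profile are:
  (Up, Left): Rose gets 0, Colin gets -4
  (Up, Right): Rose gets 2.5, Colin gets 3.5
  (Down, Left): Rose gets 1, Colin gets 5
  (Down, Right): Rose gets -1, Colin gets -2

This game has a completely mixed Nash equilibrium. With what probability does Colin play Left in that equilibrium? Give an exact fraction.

Let y be the probability that Colin plays Left. In a completely mixed equilibrium, Rose must be indifferent between Up and Down.
Rose's expected payoff from Up is 2.5(1−y); from Down it is y − (1−y).
Setting these equal: −2.5y + 2.5 = 2y − 1, so y = 7/9.

7/9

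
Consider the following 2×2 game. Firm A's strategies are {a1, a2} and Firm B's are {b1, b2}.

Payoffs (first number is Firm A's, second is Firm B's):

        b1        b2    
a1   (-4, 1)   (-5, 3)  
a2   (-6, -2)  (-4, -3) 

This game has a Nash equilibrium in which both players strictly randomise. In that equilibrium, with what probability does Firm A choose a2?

2/3

Let r be the probability that Firm A plays a1. In a completely mixed equilibrium, Firm B must be indifferent between b1 and b2.
Firm B's expected payoff from b1 is r − 2(1−r); from b2 it is 3r − 3(1−r).
Setting these equal: 3r − 2 = 6r − 3, so r = 1/3.
Therefore Firm A plays a2 with probability 1 − 1/3 = 2/3.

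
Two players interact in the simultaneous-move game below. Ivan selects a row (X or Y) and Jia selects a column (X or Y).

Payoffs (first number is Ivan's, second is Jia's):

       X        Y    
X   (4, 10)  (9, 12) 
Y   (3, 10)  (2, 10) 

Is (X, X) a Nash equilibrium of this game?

At (X, X), Ivan earns 4; switching to Y would give 3, so Ivan has no profitable deviation.
Jia earns 10; switching to Y would give 12, so Jia would deviate.
Since at least one player can profitably deviate, this is not a Nash equilibrium.

No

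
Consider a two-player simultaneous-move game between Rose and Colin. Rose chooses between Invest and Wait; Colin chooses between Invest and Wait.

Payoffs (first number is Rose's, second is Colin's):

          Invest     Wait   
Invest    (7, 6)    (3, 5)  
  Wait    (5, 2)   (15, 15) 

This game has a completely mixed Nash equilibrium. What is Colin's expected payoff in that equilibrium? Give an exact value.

First find p, the probability Rose plays Invest, from Colin's indifference between Invest and Wait: 6p + 2(1−p) = 5p + 15(1−p), giving p = 13/14.
Since Colin is indifferent in equilibrium, Colin's expected payoff equals the payoff from either column against (13/14, 1/14). Using Invest: 6(13/14) + 2(1/14) = 40/7.

40/7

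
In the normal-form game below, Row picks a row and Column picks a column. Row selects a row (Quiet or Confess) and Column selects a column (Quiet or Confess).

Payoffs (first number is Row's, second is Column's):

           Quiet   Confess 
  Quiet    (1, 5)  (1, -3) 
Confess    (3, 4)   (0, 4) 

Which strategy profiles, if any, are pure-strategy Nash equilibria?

(Quiet, Quiet): Row prefers Confess (3 > 1) — not an equilibrium.
(Quiet, Confess): Column prefers Quiet (5 > -3) — not an equilibrium.
(Confess, Quiet): Row gets 3 ≥ 1 from Quiet, and Column gets 4 ≥ 4 from Confess — Nash equilibrium.
(Confess, Confess): Row prefers Quiet (1 > 0) — not an equilibrium.

(Confess, Quiet)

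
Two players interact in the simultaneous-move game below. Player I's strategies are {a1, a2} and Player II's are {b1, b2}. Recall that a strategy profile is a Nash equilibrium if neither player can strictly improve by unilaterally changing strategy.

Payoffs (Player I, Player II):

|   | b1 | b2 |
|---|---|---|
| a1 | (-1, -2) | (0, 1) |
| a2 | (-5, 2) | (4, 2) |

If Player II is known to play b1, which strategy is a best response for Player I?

a1

Against b1, Player I earns -1 from a1 and -5 from a2.
So a1 is the best response.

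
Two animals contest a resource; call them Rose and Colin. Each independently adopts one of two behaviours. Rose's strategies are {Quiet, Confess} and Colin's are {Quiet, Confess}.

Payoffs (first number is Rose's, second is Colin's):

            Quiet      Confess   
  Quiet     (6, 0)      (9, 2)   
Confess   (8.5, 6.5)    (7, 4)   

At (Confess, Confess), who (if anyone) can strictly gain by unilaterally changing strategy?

Both

Rose at (Confess, Confess) earns 7; deviating to Quiet yields 9 — a strict improvement.
Colin earns 4; deviating to Quiet yields 6.5 — a strict improvement.
Both Rose and Colin have strictly profitable deviations.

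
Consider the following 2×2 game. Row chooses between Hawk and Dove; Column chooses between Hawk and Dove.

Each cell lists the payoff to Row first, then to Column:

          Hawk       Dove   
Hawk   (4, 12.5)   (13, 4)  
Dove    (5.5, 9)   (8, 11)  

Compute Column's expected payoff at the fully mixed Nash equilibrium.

29/3

First find p, the probability Row plays Hawk, from Column's indifference between Hawk and Dove: 12.5p + 9(1−p) = 4p + 11(1−p), giving p = 4/21.
Since Column is indifferent in equilibrium, Column's expected payoff equals the payoff from either column against (4/21, 17/21). Using Hawk: 12.5(4/21) + 9(17/21) = 29/3.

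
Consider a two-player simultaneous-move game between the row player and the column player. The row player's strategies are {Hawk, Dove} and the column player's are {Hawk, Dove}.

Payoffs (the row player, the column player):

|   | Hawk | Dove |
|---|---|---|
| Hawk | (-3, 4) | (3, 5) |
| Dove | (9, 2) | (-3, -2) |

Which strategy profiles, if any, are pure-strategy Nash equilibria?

(Hawk, Hawk): the row player prefers Dove (9 > -3); the column player prefers Dove (5 > 4) — not an equilibrium.
(Hawk, Dove): the row player gets 3 ≥ -3 from Dove, and the column player gets 5 ≥ 4 from Hawk — Nash equilibrium.
(Dove, Hawk): the row player gets 9 ≥ -3 from Hawk, and the column player gets 2 ≥ -2 from Dove — Nash equilibrium.
(Dove, Dove): the row player prefers Hawk (3 > -3); the column player prefers Hawk (2 > -2) — not an equilibrium.

(Hawk, Dove) and (Dove, Hawk)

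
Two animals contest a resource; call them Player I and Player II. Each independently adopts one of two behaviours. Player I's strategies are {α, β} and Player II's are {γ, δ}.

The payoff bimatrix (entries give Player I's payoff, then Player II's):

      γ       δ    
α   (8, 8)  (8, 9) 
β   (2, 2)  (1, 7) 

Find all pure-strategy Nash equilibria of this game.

(α, γ): Player II prefers δ (9 > 8) — not an equilibrium.
(α, δ): Player I gets 8 ≥ 1 from β, and Player II gets 9 ≥ 8 from γ — Nash equilibrium.
(β, γ): Player I prefers α (8 > 2); Player II prefers δ (7 > 2) — not an equilibrium.
(β, δ): Player I prefers α (8 > 1) — not an equilibrium.

(α, δ)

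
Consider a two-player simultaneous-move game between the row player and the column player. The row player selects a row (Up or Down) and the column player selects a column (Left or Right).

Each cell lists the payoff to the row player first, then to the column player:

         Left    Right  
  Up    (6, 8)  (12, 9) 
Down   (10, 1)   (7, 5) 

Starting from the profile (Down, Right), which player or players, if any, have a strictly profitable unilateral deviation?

The row player

The row player at (Down, Right) earns 7; deviating to Up yields 12 — a strict improvement.
The column player earns 5; deviating to Left yields 1 — not better.
Only the row player has a strictly profitable deviation.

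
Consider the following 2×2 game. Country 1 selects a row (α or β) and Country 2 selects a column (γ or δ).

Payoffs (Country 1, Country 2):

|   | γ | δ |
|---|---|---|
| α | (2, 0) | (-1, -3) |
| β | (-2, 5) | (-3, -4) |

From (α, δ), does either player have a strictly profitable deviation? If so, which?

Country 1 at (α, δ) earns -1; deviating to β yields -3 — not better.
Country 2 earns -3; deviating to γ yields 0 — a strict improvement.
Only Country 2 has a strictly profitable deviation.

Country 2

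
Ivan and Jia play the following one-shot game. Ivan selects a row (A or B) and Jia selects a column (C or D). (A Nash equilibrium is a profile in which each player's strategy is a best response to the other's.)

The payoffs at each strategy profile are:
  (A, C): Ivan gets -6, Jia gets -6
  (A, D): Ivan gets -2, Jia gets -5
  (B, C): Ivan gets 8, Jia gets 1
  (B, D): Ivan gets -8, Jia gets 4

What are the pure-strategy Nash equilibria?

(A, C): Ivan prefers B (8 > -6); Jia prefers D (-5 > -6) — not an equilibrium.
(A, D): Ivan gets -2 ≥ -8 from B, and Jia gets -5 ≥ -6 from C — Nash equilibrium.
(B, C): Jia prefers D (4 > 1) — not an equilibrium.
(B, D): Ivan prefers A (-2 > -8) — not an equilibrium.

(A, D)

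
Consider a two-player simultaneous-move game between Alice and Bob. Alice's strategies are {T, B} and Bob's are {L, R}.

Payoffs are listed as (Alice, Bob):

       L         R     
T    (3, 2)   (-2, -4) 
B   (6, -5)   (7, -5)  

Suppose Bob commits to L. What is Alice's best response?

B

Against L, Alice earns 3 from T and 6 from B.
So B is the best response.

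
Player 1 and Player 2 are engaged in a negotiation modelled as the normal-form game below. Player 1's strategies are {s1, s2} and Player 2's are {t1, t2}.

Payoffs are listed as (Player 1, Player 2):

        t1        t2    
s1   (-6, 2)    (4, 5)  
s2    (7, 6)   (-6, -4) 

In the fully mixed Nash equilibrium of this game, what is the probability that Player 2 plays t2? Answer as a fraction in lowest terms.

Let y be the probability that Player 2 plays t1. In a completely mixed equilibrium, Player 1 must be indifferent between s1 and s2.
Player 1's expected payoff from s1 is −6y + 4(1−y); from s2 it is 7y − 6(1−y).
Setting these equal: −10y + 4 = 13y − 6, so y = 10/23.
Therefore Player 2 plays t2 with probability 1 − 10/23 = 13/23.

13/23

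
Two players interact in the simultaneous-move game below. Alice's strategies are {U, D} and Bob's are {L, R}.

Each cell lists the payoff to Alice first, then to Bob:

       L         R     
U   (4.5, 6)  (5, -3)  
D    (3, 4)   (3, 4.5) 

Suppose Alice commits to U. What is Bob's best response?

Against U, Bob earns 6 from L and -3 from R.
So L is the best response.

L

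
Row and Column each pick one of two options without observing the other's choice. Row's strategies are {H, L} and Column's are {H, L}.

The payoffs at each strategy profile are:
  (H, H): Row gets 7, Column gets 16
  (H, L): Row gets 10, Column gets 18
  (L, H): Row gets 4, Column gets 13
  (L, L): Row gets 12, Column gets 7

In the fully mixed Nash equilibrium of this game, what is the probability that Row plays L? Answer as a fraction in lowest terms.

Let r be the probability that Row plays H. In a completely mixed equilibrium, Column must be indifferent between H and L.
Column's expected payoff from H is 16r + 13(1−r); from L it is 18r + 7(1−r).
Setting these equal: 3r + 13 = 11r + 7, so r = 3/4.
Therefore Row plays L with probability 1 − 3/4 = 1/4.

1/4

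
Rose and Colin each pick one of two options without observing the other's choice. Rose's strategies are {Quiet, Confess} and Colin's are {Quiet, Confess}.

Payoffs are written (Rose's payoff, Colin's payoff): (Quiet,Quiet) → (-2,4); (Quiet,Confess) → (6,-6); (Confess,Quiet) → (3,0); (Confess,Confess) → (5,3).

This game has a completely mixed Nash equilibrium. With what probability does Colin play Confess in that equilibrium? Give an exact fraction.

Let q be the probability that Colin plays Quiet. In a completely mixed equilibrium, Rose must be indifferent between Quiet and Confess.
Rose's expected payoff from Quiet is −2q + 6(1−q); from Confess it is 3q + 5(1−q).
Setting these equal: −8q + 6 = −2q + 5, so q = 1/6.
Therefore Colin plays Confess with probability 1 − 1/6 = 5/6.

5/6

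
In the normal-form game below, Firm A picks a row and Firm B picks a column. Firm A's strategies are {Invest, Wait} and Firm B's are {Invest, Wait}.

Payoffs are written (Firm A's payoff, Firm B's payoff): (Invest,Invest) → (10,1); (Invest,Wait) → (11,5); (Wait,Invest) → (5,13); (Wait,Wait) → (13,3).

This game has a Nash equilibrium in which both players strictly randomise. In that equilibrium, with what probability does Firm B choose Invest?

2/7

Let c be the probability that Firm B plays Invest. In a completely mixed equilibrium, Firm A must be indifferent between Invest and Wait.
Firm A's expected payoff from Invest is 10c + 11(1−c); from Wait it is 5c + 13(1−c).
Setting these equal: −c + 11 = −8c + 13, so c = 2/7.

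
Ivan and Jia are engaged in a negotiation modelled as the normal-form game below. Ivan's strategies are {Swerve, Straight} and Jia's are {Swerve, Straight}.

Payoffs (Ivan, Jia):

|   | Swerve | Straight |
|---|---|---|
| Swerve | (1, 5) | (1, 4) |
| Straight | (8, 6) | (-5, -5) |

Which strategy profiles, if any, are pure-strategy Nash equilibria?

(Swerve, Swerve): Ivan prefers Straight (8 > 1) — not an equilibrium.
(Swerve, Straight): Jia prefers Swerve (5 > 4) — not an equilibrium.
(Straight, Swerve): Ivan gets 8 ≥ 1 from Swerve, and Jia gets 6 ≥ -5 from Straight — Nash equilibrium.
(Straight, Straight): Ivan prefers Swerve (1 > -5); Jia prefers Swerve (6 > -5) — not an equilibrium.

(Straight, Swerve)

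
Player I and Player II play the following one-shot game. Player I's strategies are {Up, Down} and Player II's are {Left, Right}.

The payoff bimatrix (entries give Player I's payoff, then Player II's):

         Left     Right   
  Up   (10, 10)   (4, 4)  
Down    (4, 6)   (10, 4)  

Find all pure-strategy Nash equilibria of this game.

(Up, Left)

(Up, Left): Player I gets 10 ≥ 4 from Down, and Player II gets 10 ≥ 4 from Right — Nash equilibrium.
(Up, Right): Player I prefers Down (10 > 4); Player II prefers Left (10 > 4) — not an equilibrium.
(Down, Left): Player I prefers Up (10 > 4) — not an equilibrium.
(Down, Right): Player II prefers Left (6 > 4) — not an equilibrium.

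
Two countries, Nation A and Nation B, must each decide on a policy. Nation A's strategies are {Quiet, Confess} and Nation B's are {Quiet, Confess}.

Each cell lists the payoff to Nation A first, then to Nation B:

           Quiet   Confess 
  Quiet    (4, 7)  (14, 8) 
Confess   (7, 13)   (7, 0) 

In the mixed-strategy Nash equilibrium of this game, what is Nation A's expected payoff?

First find y, the probability Nation B plays Quiet, from Nation A's indifference between Quiet and Confess: 4y + 14(1−y) = 7y + 7(1−y), giving y = 7/10.
Since Nation A is indifferent in equilibrium, Nation A's expected payoff equals the payoff from either row against (7/10, 3/10). Using Quiet: 4(7/10) + 14(3/10) = 7.

7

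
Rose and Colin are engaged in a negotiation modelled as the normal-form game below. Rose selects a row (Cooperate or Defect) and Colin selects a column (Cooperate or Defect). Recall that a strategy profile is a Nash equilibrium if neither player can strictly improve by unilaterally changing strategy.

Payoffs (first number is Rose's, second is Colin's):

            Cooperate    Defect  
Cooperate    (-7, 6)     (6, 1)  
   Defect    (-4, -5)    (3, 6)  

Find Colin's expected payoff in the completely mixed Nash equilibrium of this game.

41/16

First find p, the probability Rose plays Cooperate, from Colin's indifference between Cooperate and Defect: 6p − 5(1−p) = p + 6(1−p), giving p = 11/16.
Since Colin is indifferent in equilibrium, Colin's expected payoff equals the payoff from either column against (11/16, 5/16). Using Cooperate: 6(11/16) − 5(5/16) = 41/16.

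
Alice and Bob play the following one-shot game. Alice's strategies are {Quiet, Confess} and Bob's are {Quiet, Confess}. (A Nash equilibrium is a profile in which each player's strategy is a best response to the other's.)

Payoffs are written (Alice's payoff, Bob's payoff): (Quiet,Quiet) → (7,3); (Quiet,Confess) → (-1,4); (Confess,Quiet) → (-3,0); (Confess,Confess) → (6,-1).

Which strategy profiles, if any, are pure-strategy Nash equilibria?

(Quiet, Quiet): Bob prefers Confess (4 > 3) — not an equilibrium.
(Quiet, Confess): Alice prefers Confess (6 > -1) — not an equilibrium.
(Confess, Quiet): Alice prefers Quiet (7 > -3) — not an equilibrium.
(Confess, Confess): Bob prefers Quiet (0 > -1) — not an equilibrium.

none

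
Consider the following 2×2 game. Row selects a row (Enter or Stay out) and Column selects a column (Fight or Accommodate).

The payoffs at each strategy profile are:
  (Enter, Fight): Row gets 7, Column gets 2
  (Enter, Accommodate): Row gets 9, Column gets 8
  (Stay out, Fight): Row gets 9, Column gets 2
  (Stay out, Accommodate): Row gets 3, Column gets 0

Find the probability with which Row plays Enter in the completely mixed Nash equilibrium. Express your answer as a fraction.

Let p be the probability that Row plays Enter. In a completely mixed equilibrium, Column must be indifferent between Fight and Accommodate.
Column's expected payoff from Fight is 2p + 2(1−p); from Accommodate it is 8p.
Setting these equal: 2 = 8p, so p = 1/4.

1/4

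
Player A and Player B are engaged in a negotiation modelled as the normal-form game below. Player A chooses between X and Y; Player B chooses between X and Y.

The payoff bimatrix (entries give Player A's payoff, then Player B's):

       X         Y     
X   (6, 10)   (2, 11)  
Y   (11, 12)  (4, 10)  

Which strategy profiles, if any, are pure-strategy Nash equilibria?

(X, X): Player A prefers Y (11 > 6); Player B prefers Y (11 > 10) — not an equilibrium.
(X, Y): Player A prefers Y (4 > 2) — not an equilibrium.
(Y, X): Player A gets 11 ≥ 6 from X, and Player B gets 12 ≥ 10 from Y — Nash equilibrium.
(Y, Y): Player B prefers X (12 > 10) — not an equilibrium.

(Y, X)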